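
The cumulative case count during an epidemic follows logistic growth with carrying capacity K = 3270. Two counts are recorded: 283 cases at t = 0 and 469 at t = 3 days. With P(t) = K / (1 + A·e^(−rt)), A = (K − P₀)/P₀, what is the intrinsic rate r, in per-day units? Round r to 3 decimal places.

r ≈ 0.190 per day

A = (3270 − 283)/283 = 10.55477
469 = 3270/(1 + 10.55477·e^(−r·3)) → e^(−3r) = (6.97228 − 1)/10.55477 = 0.565837
r = −ln(0.565837)/3 = 0.56945/3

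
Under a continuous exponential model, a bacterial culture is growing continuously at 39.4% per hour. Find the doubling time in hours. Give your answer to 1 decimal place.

doubling time ≈ 1.8 hours

doubling time = ln(2) / |r| = 0.69315 / 0.394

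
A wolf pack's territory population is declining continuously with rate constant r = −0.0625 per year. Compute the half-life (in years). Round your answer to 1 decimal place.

half-life ≈ 11.1 years

half-life = ln(2) / |r| = 0.69315 / 0.0625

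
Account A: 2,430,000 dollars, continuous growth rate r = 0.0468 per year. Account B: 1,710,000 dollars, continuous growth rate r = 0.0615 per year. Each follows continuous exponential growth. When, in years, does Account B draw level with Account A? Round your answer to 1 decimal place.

2430000·e^(0.0468t) = 1710000·e^(0.0615t)
2430000/1710000 = e^((0.0615 − 0.0468)t) → ln(1.42105) = 0.0147·t
t = 0.3514 / 0.0147

t ≈ 23.9 years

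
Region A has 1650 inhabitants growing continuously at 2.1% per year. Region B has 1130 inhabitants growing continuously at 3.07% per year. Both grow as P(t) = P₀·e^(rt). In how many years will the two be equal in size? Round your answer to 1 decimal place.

1650·e^(0.021t) = 1130·e^(0.0307t)
1650/1130 = e^((0.0307 − 0.021)t) → ln(1.46018) = 0.0097·t
t = 0.37856 / 0.0097

t ≈ 39.0 years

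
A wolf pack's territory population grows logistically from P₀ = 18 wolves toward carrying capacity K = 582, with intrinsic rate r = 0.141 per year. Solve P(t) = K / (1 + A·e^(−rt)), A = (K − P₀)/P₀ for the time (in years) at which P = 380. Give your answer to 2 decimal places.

t ≈ 28.91 years

A = (582 − 18)/18 = 31.33333
380 = 582/(1 + 31.33333·e^(−0.141t)) → 1 + 31.33333·e^(−0.141t) = 1.53158
e^(−0.141t) = 0.016965 → t = ln(58.94389)/0.141 = 4.07659/0.141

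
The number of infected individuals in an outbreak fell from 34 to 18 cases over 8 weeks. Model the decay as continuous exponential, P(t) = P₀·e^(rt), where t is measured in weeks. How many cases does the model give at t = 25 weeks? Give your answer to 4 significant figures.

≈ 4.659 cases

r = ln(18/34) / 8 ≈ -0.079499 per week
P(25) = 34 · e^(-0.079499·25) = 34 · 0.13704 ≈ 4.66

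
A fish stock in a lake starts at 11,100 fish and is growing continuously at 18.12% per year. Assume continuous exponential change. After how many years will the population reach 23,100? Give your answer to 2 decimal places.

23100 = 11100 · e^(0.1812·t)
t = ln(23100/11100) / 0.1812 = ln(2.08108) / 0.1812 = 0.73289 / 0.1812

t ≈ 4.04 years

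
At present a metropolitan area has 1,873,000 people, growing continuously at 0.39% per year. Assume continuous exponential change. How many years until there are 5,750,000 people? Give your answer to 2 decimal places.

5750000 = 1873000 · e^(0.0039·t)
t = ln(5750000/1873000) / 0.0039 = ln(3.06994) / 0.0039 = 1.12166 / 0.0039

t ≈ 287.60 years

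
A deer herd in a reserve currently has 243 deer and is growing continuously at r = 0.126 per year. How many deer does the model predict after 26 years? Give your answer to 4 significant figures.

≈ 6,432 deer

P(26) = 243 · e^(0.126·26) = 243 · e^(3.276)
= 243 · 26.46968 ≈ 6432.13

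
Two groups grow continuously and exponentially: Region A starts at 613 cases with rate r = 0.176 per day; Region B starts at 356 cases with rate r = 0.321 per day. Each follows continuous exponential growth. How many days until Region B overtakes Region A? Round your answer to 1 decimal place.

t ≈ 3.7 days

613·e^(0.176t) = 356·e^(0.321t)
613/356 = e^((0.321 − 0.176)t) → ln(1.72191) = 0.145·t
t = 0.54343 / 0.145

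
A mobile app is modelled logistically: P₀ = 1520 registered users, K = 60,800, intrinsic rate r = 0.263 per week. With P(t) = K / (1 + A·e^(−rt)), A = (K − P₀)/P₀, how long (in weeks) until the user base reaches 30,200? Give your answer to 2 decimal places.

t ≈ 13.88 weeks

A = (60800 − 1520)/1520 = 39
30200 = 60800/(1 + 39·e^(−0.263t)) → 1 + 39·e^(−0.263t) = 2.01325
e^(−0.263t) = 0.025981 → t = ln(38.4902)/0.263 = 3.6504/0.263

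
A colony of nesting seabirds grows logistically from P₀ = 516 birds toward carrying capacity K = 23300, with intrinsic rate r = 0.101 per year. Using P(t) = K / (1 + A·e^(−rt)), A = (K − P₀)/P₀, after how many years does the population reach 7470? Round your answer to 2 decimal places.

A = (23300 − 516)/516 = 44.15504
7470 = 23300/(1 + 44.15504·e^(−0.101t)) → 1 + 44.15504·e^(−0.101t) = 3.11914
e^(−0.101t) = 0.047993 → t = ln(20.83627)/0.101 = 3.0367/0.101

t ≈ 30.07 years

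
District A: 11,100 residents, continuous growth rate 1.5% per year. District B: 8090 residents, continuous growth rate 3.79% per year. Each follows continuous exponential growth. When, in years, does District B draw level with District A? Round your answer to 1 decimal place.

11100·e^(0.015t) = 8090·e^(0.0379t)
11100/8090 = e^((0.0379 − 0.015)t) → ln(1.37206) = 0.0229·t
t = 0.31632 / 0.0229

t ≈ 13.8 years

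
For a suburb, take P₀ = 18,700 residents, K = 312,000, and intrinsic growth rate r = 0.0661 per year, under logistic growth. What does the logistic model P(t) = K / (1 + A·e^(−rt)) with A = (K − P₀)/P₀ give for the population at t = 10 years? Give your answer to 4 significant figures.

A = (312000 − 18700)/18700 = 15.68449
P(10) = 312000 / (1 + 15.68449·e^(−0.0661·10)) = 312000 / (1 + 15.68449·0.516335)
= 312000 / 9.09845 ≈ 34291.56

≈ 34,290 residents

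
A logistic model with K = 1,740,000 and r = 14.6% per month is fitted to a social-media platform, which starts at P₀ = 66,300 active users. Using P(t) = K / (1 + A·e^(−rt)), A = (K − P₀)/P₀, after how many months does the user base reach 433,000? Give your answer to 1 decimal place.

t ≈ 14.5 months

A = (1740000 − 66300)/66300 = 25.24434
433000 = 1740000/(1 + 25.24434·e^(−0.146t)) → 1 + 25.24434·e^(−0.146t) = 4.01848
e^(−0.146t) = 0.11957 → t = ln(8.36328)/0.146 = 2.12385/0.146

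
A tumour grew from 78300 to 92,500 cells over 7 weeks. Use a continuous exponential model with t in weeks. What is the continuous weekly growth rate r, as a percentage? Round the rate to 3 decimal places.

92500 = 78300 · e^(r·7)
e^(7r) = 92500/78300 = 1.18135
r = ln(1.18135) / 7 = 0.16666 / 7

r ≈ 2.381% per week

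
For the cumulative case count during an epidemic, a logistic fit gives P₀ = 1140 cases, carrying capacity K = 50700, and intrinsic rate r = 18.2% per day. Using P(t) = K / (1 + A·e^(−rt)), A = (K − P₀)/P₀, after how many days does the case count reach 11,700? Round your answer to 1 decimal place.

t ≈ 14.1 days

A = (50700 − 1140)/1140 = 43.47368
11700 = 50700/(1 + 43.47368·e^(−0.182t)) → 1 + 43.47368·e^(−0.182t) = 4.33333
e^(−0.182t) = 0.076675 → t = ln(13.04211)/0.182 = 2.56818/0.182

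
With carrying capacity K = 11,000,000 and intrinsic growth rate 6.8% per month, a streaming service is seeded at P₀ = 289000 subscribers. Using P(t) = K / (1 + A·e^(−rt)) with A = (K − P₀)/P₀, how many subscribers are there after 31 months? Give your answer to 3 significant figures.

≈ 2,000,000 subscribers

A = (11000000 − 289000)/289000 = 37.06228
P(31) = 11000000 / (1 + 37.06228·e^(−0.068·31)) = 11000000 / (1 + 37.06228·0.121481)
= 11000000 / 5.50235 ≈ 1999145.23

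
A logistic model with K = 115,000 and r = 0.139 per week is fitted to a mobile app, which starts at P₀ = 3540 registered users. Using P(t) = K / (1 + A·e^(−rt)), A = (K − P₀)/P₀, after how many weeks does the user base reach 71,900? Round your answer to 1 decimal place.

A = (115000 − 3540)/3540 = 31.48588
71900 = 115000/(1 + 31.48588·e^(−0.139t)) → 1 + 31.48588·e^(−0.139t) = 1.59944
e^(−0.139t) = 0.019038 → t = ln(52.52516)/0.139 = 3.96129/0.139

t ≈ 28.5 weeks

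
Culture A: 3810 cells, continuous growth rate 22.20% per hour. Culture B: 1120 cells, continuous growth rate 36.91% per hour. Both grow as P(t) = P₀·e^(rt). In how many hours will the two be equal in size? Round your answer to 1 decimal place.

t ≈ 8.3 hours

3810·e^(0.222t) = 1120·e^(0.3691t)
3810/1120 = e^((0.3691 − 0.222)t) → ln(3.40179) = 0.1471·t
t = 1.2243 / 0.1471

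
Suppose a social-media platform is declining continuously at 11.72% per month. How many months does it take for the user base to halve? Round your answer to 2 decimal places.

half-life = ln(2) / |r| = 0.69315 / 0.1172

half-life ≈ 5.91 months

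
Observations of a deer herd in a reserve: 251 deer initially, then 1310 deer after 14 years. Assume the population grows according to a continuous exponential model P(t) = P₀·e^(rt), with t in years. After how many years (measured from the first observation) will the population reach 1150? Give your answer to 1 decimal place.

r = ln(1310/251) / 14 ≈ 0.118024 per year
t = ln(1150/251) / r = 1.52206 / 0.118024 ≈ 12.896

t ≈ 12.9 years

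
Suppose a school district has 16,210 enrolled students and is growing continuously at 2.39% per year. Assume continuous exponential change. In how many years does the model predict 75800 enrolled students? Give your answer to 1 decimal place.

t ≈ 64.5 years

75800 = 16210 · e^(0.0239·t)
t = ln(75800/16210) / 0.0239 = ln(4.67613) / 0.0239 = 1.54247 / 0.0239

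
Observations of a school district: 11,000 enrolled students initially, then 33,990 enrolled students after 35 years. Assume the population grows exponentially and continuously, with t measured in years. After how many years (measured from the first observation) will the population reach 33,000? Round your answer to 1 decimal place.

t ≈ 34.1 years

r = ln(33990/11000) / 35 ≈ 0.032233 per year
t = ln(33000/11000) / r = 1.09861 / 0.032233 ≈ 34.083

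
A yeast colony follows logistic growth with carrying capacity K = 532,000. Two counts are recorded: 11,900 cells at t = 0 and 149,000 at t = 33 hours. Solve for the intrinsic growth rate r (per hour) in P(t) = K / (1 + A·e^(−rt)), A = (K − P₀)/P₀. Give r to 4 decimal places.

A = (532000 − 11900)/11900 = 43.70588
149000 = 532000/(1 + 43.70588·e^(−r·33)) → e^(−33r) = (3.57047 − 1)/43.70588 = 0.058813
r = −ln(0.058813)/33 = 2.83339/33

r ≈ 0.0859 per hour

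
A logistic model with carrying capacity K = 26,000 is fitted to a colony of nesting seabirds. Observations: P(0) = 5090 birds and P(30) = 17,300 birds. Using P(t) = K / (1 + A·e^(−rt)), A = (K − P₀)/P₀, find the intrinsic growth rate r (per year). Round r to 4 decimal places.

r ≈ 0.0700 per year

A = (26000 − 5090)/5090 = 4.10806
17300 = 26000/(1 + 4.10806·e^(−r·30)) → e^(−30r) = (1.50289 − 1)/4.10806 = 0.122416
r = −ln(0.122416)/30 = 2.10033/30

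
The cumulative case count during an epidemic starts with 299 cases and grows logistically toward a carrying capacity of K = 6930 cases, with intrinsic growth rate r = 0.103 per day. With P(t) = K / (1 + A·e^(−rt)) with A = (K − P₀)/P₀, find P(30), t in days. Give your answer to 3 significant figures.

A = (6930 − 299)/299 = 22.17726
P(30) = 6930 / (1 + 22.17726·e^(−0.103·30)) = 6930 / (1 + 22.17726·0.045502)
= 6930 / 2.00911 ≈ 3449.29

≈ 3,450 cases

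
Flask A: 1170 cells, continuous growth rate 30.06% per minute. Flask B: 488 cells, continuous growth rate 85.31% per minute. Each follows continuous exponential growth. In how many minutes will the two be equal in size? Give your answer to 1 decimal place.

t ≈ 1.6 minutes

1170·e^(0.3006t) = 488·e^(0.8531t)
1170/488 = e^((0.8531 − 0.3006)t) → ln(2.39754) = 0.5525·t
t = 0.87444 / 0.5525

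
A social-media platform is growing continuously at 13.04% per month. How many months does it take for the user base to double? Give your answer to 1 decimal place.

doubling time ≈ 5.3 months

doubling time = ln(2) / |r| = 0.69315 / 0.1304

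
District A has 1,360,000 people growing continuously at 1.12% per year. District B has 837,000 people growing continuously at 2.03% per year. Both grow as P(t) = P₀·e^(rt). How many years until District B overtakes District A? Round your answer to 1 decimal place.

t ≈ 53.3 years

1360000·e^(0.0112t) = 837000·e^(0.0203t)
1360000/837000 = e^((0.0203 − 0.0112)t) → ln(1.62485) = 0.0091·t
t = 0.48542 / 0.0091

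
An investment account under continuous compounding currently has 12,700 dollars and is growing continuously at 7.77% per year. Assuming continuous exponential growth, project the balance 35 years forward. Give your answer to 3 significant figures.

P(35) = 12700 · e^(0.0777·35) = 12700 · e^(2.7195)
= 12700 · 15.17273 ≈ 192693.72

≈ 193,000 dollars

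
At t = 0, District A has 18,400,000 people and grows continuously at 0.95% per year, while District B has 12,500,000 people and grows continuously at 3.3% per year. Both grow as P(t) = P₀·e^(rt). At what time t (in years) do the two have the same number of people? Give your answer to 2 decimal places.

t ≈ 16.45 years

18400000·e^(0.0095t) = 12500000·e^(0.033t)
18400000/12500000 = e^((0.033 − 0.0095)t) → ln(1.472) = 0.0235·t
t = 0.38662 / 0.0235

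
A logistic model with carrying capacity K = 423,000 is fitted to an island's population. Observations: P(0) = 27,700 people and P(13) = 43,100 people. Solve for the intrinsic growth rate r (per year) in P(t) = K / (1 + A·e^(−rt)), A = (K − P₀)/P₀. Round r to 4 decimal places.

r ≈ 0.0371 per year

A = (423000 − 27700)/27700 = 14.27076
43100 = 423000/(1 + 14.27076·e^(−r·13)) → e^(−13r) = (9.81439 − 1)/14.27076 = 0.617654
r = −ln(0.617654)/13 = 0.48183/13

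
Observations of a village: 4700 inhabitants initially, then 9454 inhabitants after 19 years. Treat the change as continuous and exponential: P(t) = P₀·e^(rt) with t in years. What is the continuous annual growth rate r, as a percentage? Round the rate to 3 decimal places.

r ≈ 3.678% per year

9454 = 4700 · e^(r·19)
e^(19r) = 9454/4700 = 2.01149
r = ln(2.01149) / 19 = 0.69888 / 19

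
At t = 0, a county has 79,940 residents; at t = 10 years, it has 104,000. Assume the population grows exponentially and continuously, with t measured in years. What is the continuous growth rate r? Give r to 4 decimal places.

104000 = 79940 · e^(r·10)
e^(10r) = 104000/79940 = 1.30098
r = ln(1.30098) / 10 = 0.26311 / 10

r ≈ 0.0263 per year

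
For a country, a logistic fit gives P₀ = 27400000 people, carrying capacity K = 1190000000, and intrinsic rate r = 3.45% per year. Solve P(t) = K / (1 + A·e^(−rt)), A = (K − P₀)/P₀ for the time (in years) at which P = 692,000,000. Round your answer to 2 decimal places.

A = (1190000000 − 27400000)/27400000 = 42.43066
692000000 = 1190000000/(1 + 42.43066·e^(−0.0345t)) → 1 + 42.43066·e^(−0.0345t) = 1.71965
e^(−0.0345t) = 0.016961 → t = ln(58.95987)/0.0345 = 4.07686/0.0345

t ≈ 118.17 years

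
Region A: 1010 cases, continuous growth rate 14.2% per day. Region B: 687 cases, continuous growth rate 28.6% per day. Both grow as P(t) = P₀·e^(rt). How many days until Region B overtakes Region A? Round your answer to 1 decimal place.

t ≈ 2.7 days

1010·e^(0.142t) = 687·e^(0.286t)
1010/687 = e^((0.286 − 0.142)t) → ln(1.47016) = 0.144·t
t = 0.38537 / 0.144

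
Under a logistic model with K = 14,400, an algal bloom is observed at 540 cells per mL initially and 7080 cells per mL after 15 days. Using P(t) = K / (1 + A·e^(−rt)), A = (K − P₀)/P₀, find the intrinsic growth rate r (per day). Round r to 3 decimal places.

A = (14400 − 540)/540 = 25.66667
7080 = 14400/(1 + 25.66667·e^(−r·15)) → e^(−15r) = (2.0339 − 1)/25.66667 = 0.040282
r = −ln(0.040282)/15 = 3.21186/15

r ≈ 0.214 per day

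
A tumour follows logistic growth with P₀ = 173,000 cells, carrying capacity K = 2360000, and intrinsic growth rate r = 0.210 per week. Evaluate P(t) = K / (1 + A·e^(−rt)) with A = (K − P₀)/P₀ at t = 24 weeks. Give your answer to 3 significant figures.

A = (2360000 − 173000)/173000 = 12.64162
P(24) = 2360000 / (1 + 12.64162·e^(−0.21·24)) = 2360000 / (1 + 12.64162·0.006474)
= 2360000 / 1.08184 ≈ 2181471.32

≈ 2,180,000 cells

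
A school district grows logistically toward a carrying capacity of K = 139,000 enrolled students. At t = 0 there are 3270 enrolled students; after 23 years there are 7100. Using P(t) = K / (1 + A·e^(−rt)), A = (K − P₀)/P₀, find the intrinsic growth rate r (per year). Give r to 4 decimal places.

A = (139000 − 3270)/3270 = 41.50765
7100 = 139000/(1 + 41.50765·e^(−r·23)) → e^(−23r) = (19.57746 − 1)/41.50765 = 0.447567
r = −ln(0.447567)/23 = 0.80393/23

r ≈ 0.0350 per year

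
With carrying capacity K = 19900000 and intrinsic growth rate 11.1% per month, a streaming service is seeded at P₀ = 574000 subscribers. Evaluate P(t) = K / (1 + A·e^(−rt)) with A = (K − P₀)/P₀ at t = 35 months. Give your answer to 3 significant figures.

≈ 11,800,000 subscribers

A = (19900000 − 574000)/574000 = 33.66899
P(35) = 19900000 / (1 + 33.66899·e^(−0.111·35)) = 19900000 / (1 + 33.66899·0.020548)
= 19900000 / 1.69182 ≈ 11762448.44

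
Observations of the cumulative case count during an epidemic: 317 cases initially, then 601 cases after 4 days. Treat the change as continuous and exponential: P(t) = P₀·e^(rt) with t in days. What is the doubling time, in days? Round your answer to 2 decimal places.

r = ln(601/317) / 4 = ln(1.8959) / 4 ≈ 0.159923 per day
doubling time = ln 2 / |r| = 0.69315 / 0.159923

doubling time ≈ 4.33 days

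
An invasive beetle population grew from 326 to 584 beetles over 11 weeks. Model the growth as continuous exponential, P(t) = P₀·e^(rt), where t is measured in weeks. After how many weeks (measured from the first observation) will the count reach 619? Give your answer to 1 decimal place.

t ≈ 12.1 weeks

r = ln(584/326) / 11 ≈ 0.053 per week
t = ln(619/326) / r = 0.64121 / 0.053 ≈ 12.098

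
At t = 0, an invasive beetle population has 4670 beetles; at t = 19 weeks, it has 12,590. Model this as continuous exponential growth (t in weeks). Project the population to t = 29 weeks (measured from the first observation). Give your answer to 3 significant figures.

r = ln(12590/4670) / 19 ≈ 0.052197 per week
P(29) = 4670 · e^(0.052197·29) = 4670 · 4.54358 ≈ 21218.5

≈ 21,200 beetles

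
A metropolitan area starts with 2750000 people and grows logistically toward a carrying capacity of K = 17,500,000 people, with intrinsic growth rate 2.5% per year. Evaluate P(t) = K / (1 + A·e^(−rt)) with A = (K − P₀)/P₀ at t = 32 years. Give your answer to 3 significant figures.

A = (17500000 − 2750000)/2750000 = 5.36364
P(32) = 17500000 / (1 + 5.36364·e^(−0.025·32)) = 17500000 / (1 + 5.36364·0.449329)
= 17500000 / 3.41004 ≈ 5131908.87

≈ 5,130,000 people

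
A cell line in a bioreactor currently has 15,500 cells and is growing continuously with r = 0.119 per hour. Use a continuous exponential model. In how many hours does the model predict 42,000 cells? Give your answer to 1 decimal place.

42000 = 15500 · e^(0.119·t)
t = ln(42000/15500) / 0.119 = ln(2.70968) / 0.119 = 0.99683 / 0.119

t ≈ 8.4 hours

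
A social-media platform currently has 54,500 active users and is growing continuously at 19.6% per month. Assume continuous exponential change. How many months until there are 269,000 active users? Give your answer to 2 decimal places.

t ≈ 8.15 months

269000 = 54500 · e^(0.196·t)
t = ln(269000/54500) / 0.196 = ln(4.93578) / 0.196 = 1.59651 / 0.196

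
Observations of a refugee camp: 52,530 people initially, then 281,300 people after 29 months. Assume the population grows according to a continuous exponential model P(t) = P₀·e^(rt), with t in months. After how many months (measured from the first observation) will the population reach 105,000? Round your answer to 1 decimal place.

t ≈ 12.0 months

r = ln(281300/52530) / 29 ≈ 0.057863 per month
t = ln(105000/52530) / r = 0.69258 / 0.057863 ≈ 11.969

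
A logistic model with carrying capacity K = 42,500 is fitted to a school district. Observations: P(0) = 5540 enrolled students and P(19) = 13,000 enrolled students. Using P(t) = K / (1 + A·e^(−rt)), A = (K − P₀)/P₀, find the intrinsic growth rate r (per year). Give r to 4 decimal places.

A = (42500 − 5540)/5540 = 6.67148
13000 = 42500/(1 + 6.67148·e^(−r·19)) → e^(−19r) = (3.26923 − 1)/6.67148 = 0.340139
r = −ln(0.340139)/19 = 1.0784/19

r ≈ 0.0568 per year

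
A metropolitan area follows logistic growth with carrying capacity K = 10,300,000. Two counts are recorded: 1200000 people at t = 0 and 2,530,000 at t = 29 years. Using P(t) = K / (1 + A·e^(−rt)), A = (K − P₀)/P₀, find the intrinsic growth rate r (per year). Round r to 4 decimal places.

A = (10300000 − 1200000)/1200000 = 7.58333
2530000 = 10300000/(1 + 7.58333·e^(−r·29)) → e^(−29r) = (4.07115 − 1)/7.58333 = 0.404986
r = −ln(0.404986)/29 = 0.9039/29

r ≈ 0.0312 per year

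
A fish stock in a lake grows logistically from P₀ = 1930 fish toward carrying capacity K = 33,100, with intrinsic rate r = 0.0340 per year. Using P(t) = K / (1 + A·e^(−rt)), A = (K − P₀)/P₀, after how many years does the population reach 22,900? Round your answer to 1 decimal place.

t ≈ 105.6 years

A = (33100 − 1930)/1930 = 16.15026
22900 = 33100/(1 + 16.15026·e^(−0.034t)) → 1 + 16.15026·e^(−0.034t) = 1.44541
e^(−0.034t) = 0.027579 → t = ln(36.25891)/0.034 = 3.59069/0.034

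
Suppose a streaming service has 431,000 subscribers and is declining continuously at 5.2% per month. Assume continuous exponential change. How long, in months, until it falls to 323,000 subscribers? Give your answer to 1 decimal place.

t ≈ 5.5 months

323000 = 431000 · e^(-0.052·t)
t = ln(323000/431000) / -0.052 = ln(0.74942) / -0.052 = -0.28846 / -0.052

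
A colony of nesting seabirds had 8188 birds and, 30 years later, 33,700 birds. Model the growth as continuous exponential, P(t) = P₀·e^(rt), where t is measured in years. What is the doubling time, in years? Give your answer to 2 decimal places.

doubling time ≈ 14.70 years

r = ln(33700/8188) / 30 = ln(4.11578) / 30 ≈ 0.047161 per year
doubling time = ln 2 / |r| = 0.69315 / 0.047161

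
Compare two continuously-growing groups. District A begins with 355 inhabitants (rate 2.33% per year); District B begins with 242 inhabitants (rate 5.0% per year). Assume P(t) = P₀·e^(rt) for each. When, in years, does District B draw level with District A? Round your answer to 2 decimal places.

355·e^(0.0233t) = 242·e^(0.05t)
355/242 = e^((0.05 − 0.0233)t) → ln(1.46694) = 0.0267·t
t = 0.38318 / 0.0267

t ≈ 14.35 years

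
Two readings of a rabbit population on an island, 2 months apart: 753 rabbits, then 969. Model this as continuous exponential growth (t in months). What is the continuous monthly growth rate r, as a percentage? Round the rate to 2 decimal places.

r ≈ 12.61% per month

969 = 753 · e^(r·2)
e^(2r) = 969/753 = 1.28685
r = ln(1.28685) / 2 = 0.2522 / 2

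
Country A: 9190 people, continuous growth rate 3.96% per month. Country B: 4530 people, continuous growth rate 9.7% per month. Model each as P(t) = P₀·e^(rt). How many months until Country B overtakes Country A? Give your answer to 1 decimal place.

t ≈ 12.3 months

9190·e^(0.0396t) = 4530·e^(0.097t)
9190/4530 = e^((0.097 − 0.0396)t) → ln(2.0287) = 0.0574·t
t = 0.70739 / 0.0574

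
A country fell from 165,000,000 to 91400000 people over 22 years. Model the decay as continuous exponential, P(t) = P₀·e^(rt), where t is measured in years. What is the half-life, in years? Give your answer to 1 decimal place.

r = ln(91400000/165000000) / 22 = ln(0.55394) / 22 ≈ -0.02685 per year
half-life = ln 2 / |r| = 0.69315 / 0.02685

half-life ≈ 25.8 years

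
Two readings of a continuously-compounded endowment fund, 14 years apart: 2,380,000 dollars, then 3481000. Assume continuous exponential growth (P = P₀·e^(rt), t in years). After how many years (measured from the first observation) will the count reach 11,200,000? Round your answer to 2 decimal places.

r = ln(3481000/2380000) / 14 ≈ 0.027159 per year
t = ln(11200000/2380000) / r = 1.54881 / 0.027159 ≈ 57.029

t ≈ 57.03 years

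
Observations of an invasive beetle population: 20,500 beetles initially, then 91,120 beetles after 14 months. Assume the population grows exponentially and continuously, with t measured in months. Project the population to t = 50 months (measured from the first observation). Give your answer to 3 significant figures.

≈ 4,220,000 beetles

r = ln(91120/20500) / 14 ≈ 0.106554 per month
P(50) = 20500 · e^(0.106554·50) = 20500 · 205.96109 ≈ 4222202.32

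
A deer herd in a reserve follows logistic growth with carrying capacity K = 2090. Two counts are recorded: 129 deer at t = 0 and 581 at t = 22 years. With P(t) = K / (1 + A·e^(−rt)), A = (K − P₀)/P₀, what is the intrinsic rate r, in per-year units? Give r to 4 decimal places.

A = (2090 − 129)/129 = 15.20155
581 = 2090/(1 + 15.20155·e^(−r·22)) → e^(−22r) = (3.59725 − 1)/15.20155 = 0.170854
r = −ln(0.170854)/22 = 1.76695/22

r ≈ 0.0803 per year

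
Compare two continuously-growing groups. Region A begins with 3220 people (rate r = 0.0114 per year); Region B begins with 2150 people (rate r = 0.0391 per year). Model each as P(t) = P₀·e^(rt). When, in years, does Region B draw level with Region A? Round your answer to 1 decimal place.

3220·e^(0.0114t) = 2150·e^(0.0391t)
3220/2150 = e^((0.0391 − 0.0114)t) → ln(1.49767) = 0.0277·t
t = 0.40391 / 0.0277

t ≈ 14.6 years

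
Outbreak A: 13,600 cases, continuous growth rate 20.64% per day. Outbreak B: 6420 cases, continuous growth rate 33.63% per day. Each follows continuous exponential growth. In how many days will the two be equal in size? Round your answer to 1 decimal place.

13600·e^(0.2064t) = 6420·e^(0.3363t)
13600/6420 = e^((0.3363 − 0.2064)t) → ln(2.11838) = 0.1299·t
t = 0.75065 / 0.1299

t ≈ 5.8 days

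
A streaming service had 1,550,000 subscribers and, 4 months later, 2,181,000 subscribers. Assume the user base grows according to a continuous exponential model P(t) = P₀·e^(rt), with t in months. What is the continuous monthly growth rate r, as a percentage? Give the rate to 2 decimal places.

2181000 = 1550000 · e^(r·4)
e^(4r) = 2181000/1550000 = 1.4071
r = ln(1.4071) / 4 = 0.34153 / 4

r ≈ 8.54% per month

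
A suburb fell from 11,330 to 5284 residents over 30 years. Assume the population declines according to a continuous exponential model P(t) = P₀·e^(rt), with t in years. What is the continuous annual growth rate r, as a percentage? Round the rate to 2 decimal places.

r ≈ -2.54% per year

5284 = 11330 · e^(r·30)
e^(30r) = 5284/11330 = 0.46637
r = ln(0.46637) / 30 = -0.76277 / 30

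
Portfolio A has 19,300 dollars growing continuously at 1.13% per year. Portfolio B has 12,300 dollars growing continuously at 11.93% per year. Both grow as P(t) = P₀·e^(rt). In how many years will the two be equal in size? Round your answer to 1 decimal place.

19300·e^(0.0113t) = 12300·e^(0.1193t)
19300/12300 = e^((0.1193 − 0.0113)t) → ln(1.56911) = 0.108·t
t = 0.45051 / 0.108

t ≈ 4.2 years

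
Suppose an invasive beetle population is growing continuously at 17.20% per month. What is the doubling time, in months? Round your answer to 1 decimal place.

doubling time = ln(2) / |r| = 0.69315 / 0.172

doubling time ≈ 4.0 months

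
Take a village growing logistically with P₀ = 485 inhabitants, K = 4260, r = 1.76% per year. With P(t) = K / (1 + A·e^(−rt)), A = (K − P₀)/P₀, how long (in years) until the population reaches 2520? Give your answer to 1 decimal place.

A = (4260 − 485)/485 = 7.78351
2520 = 4260/(1 + 7.78351·e^(−0.0176t)) → 1 + 7.78351·e^(−0.0176t) = 1.69048
e^(−0.0176t) = 0.08871 → t = ln(11.27266)/0.0176 = 2.42238/0.0176

t ≈ 137.6 years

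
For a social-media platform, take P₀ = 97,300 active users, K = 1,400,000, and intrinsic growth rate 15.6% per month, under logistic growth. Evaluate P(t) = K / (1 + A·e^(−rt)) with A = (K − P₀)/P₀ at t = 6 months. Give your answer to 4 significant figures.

A = (1400000 − 97300)/97300 = 13.38849
P(6) = 1400000 / (1 + 13.38849·e^(−0.156·6)) = 1400000 / (1 + 13.38849·0.392193)
= 1400000 / 6.25088 ≈ 223968.53

≈ 224,000 active users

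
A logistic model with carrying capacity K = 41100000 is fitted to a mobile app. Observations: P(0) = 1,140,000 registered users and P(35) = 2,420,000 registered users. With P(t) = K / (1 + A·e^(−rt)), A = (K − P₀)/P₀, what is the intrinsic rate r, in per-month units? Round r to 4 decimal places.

r ≈ 0.0224 per month

A = (41100000 − 1140000)/1140000 = 35.05263
2420000 = 41100000/(1 + 35.05263·e^(−r·35)) → e^(−35r) = (16.98347 − 1)/35.05263 = 0.455985
r = −ln(0.455985)/35 = 0.7853/35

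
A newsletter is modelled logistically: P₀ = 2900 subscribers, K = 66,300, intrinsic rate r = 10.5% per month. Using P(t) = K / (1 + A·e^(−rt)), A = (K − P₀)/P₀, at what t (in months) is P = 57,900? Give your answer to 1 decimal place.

A = (66300 − 2900)/2900 = 21.86207
57900 = 66300/(1 + 21.86207·e^(−0.105t)) → 1 + 21.86207·e^(−0.105t) = 1.14508
e^(−0.105t) = 0.006636 → t = ln(150.69212)/0.105 = 5.01524/0.105

t ≈ 47.8 months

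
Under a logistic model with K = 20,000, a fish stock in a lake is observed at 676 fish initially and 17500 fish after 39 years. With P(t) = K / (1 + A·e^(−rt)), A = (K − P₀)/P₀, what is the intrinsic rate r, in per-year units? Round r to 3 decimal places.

r ≈ 0.136 per year

A = (20000 − 676)/676 = 28.5858
17500 = 20000/(1 + 28.5858·e^(−r·39)) → e^(−39r) = (1.14286 − 1)/28.5858 = 0.004997
r = −ln(0.004997)/39 = 5.29882/39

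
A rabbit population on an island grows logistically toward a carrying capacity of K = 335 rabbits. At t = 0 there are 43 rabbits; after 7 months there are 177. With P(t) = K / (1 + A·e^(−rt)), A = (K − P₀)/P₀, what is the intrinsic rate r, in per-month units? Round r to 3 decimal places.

r ≈ 0.290 per month

A = (335 − 43)/43 = 6.7907
177 = 335/(1 + 6.7907·e^(−r·7)) → e^(−7r) = (1.89266 − 1)/6.7907 = 0.131453
r = −ln(0.131453)/7 = 2.02911/7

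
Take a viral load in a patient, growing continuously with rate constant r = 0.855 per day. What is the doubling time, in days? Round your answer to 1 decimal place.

doubling time = ln(2) / |r| = 0.69315 / 0.855

doubling time ≈ 0.8 days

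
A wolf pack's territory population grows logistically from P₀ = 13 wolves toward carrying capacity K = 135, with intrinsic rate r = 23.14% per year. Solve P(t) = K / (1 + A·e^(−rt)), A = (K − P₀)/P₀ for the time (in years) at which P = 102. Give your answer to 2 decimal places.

A = (135 − 13)/13 = 9.38462
102 = 135/(1 + 9.38462·e^(−0.2314t)) → 1 + 9.38462·e^(−0.2314t) = 1.32353
e^(−0.2314t) = 0.034474 → t = ln(29.00699)/0.2314 = 3.36754/0.2314

t ≈ 14.55 years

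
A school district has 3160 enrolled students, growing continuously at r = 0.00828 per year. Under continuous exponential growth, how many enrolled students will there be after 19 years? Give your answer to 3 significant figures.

P(19) = 3160 · e^(0.00828·19) = 3160 · e^(0.15732)
= 3160 · 1.17037 ≈ 3698.37

≈ 3,700 enrolled students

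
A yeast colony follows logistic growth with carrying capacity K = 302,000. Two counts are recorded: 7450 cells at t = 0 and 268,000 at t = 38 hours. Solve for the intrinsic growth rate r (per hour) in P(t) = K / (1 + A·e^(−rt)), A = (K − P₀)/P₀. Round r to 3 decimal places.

r ≈ 0.151 per hour

A = (302000 − 7450)/7450 = 39.53691
268000 = 302000/(1 + 39.53691·e^(−r·38)) → e^(−38r) = (1.12687 − 1)/39.53691 = 0.003209
r = −ln(0.003209)/38 = 5.74186/38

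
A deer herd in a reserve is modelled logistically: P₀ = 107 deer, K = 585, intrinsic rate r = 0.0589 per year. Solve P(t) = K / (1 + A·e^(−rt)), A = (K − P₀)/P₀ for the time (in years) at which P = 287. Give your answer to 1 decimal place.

t ≈ 24.8 years

A = (585 − 107)/107 = 4.46729
287 = 585/(1 + 4.46729·e^(−0.0589t)) → 1 + 4.46729·e^(−0.0589t) = 2.03833
e^(−0.0589t) = 0.232429 → t = ln(4.30239)/0.0589 = 1.45917/0.0589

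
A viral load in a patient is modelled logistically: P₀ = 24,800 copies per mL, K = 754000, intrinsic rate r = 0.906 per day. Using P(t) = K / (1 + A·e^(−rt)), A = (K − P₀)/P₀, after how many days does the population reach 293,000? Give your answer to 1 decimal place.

t ≈ 3.2 days

A = (754000 − 24800)/24800 = 29.40323
293000 = 754000/(1 + 29.40323·e^(−0.906t)) → 1 + 29.40323·e^(−0.906t) = 2.57338
e^(−0.906t) = 0.05351 → t = ln(18.68795)/0.906 = 2.92788/0.906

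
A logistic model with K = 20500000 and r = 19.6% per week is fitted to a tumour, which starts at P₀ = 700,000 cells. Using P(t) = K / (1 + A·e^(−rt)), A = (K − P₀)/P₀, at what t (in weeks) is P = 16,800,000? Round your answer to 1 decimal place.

A = (20500000 − 700000)/700000 = 28.28571
16800000 = 20500000/(1 + 28.28571·e^(−0.196t)) → 1 + 28.28571·e^(−0.196t) = 1.22024
e^(−0.196t) = 0.007786 → t = ln(128.43243)/0.196 = 4.8554/0.196

t ≈ 24.8 weeks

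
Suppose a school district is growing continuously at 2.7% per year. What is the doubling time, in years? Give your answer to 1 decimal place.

doubling time = ln(2) / |r| = 0.69315 / 0.027

doubling time ≈ 25.7 years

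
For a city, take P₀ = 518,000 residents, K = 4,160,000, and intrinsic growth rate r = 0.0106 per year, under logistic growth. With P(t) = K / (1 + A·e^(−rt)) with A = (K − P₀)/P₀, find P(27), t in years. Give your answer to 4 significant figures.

≈ 662,300 residents

A = (4160000 − 518000)/518000 = 7.03089
P(27) = 4160000 / (1 + 7.03089·e^(−0.0106·27)) = 4160000 / (1 + 7.03089·0.751112)
= 4160000 / 6.28099 ≈ 662316.29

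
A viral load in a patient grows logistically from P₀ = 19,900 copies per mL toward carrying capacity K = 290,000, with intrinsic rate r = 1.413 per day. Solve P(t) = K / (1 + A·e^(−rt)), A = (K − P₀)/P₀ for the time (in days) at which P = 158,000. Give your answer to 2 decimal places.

A = (290000 − 19900)/19900 = 13.57286
158000 = 290000/(1 + 13.57286·e^(−1.413t)) → 1 + 13.57286·e^(−1.413t) = 1.83544
e^(−1.413t) = 0.061552 → t = ln(16.24631)/1.413 = 2.78787/1.413

t ≈ 1.97 days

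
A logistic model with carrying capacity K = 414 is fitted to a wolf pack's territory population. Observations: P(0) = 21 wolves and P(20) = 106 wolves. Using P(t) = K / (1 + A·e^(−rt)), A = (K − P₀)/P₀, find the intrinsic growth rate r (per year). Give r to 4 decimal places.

A = (414 − 21)/21 = 18.71429
106 = 414/(1 + 18.71429·e^(−r·20)) → e^(−20r) = (3.90566 − 1)/18.71429 = 0.155264
r = −ln(0.155264)/20 = 1.86263/20

r ≈ 0.0931 per year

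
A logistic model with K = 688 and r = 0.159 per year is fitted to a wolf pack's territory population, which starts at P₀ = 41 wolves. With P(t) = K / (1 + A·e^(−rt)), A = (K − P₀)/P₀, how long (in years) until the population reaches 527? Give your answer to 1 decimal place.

t ≈ 24.8 years

A = (688 − 41)/41 = 15.78049
527 = 688/(1 + 15.78049·e^(−0.159t)) → 1 + 15.78049·e^(−0.159t) = 1.3055
e^(−0.159t) = 0.01936 → t = ln(51.65414)/0.159 = 3.94457/0.159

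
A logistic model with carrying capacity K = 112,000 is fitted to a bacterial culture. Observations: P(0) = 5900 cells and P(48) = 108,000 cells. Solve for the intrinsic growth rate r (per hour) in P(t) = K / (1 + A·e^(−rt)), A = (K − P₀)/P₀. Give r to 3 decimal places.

A = (112000 − 5900)/5900 = 17.98305
108000 = 112000/(1 + 17.98305·e^(−r·48)) → e^(−48r) = (1.03704 − 1)/17.98305 = 0.00206
r = −ln(0.00206)/48 = 6.18527/48

r ≈ 0.129 per hour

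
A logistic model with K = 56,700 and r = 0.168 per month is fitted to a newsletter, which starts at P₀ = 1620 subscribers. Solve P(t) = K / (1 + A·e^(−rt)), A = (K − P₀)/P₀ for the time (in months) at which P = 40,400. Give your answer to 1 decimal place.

t ≈ 26.4 months

A = (56700 − 1620)/1620 = 34
40400 = 56700/(1 + 34·e^(−0.168t)) → 1 + 34·e^(−0.168t) = 1.40347
e^(−0.168t) = 0.011867 → t = ln(84.26994)/0.168 = 4.43403/0.168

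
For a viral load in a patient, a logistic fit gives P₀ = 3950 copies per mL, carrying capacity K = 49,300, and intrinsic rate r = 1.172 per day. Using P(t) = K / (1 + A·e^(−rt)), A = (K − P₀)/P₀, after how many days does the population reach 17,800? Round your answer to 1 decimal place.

A = (49300 − 3950)/3950 = 11.48101
17800 = 49300/(1 + 11.48101·e^(−1.172t)) → 1 + 11.48101·e^(−1.172t) = 2.76966
e^(−1.172t) = 0.154138 → t = ln(6.48768)/1.172 = 1.86991/1.172

t ≈ 1.6 days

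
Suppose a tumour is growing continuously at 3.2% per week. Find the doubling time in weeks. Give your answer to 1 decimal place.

doubling time ≈ 21.7 weeks

doubling time = ln(2) / |r| = 0.69315 / 0.032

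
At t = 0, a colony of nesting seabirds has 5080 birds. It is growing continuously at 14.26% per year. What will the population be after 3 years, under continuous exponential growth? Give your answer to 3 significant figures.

P(3) = 5080 · e^(0.1426·3) = 5080 · e^(0.4278)
= 5080 · 1.53388 ≈ 7792.11

≈ 7,790 birds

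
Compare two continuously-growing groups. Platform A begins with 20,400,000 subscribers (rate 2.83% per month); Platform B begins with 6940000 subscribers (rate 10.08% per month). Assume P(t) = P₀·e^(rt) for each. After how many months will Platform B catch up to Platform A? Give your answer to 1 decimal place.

t ≈ 14.9 months

20400000·e^(0.0283t) = 6940000·e^(0.1008t)
20400000/6940000 = e^((0.1008 − 0.0283)t) → ln(2.93948) = 0.0725·t
t = 1.07823 / 0.0725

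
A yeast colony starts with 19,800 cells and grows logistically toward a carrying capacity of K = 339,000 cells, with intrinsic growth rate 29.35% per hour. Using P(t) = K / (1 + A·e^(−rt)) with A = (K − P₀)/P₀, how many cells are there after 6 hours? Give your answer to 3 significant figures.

≈ 89,900 cells

A = (339000 − 19800)/19800 = 16.12121
P(6) = 339000 / (1 + 16.12121·e^(−0.2935·6)) = 339000 / (1 + 16.12121·0.171873)
= 339000 / 3.7708 ≈ 89901.36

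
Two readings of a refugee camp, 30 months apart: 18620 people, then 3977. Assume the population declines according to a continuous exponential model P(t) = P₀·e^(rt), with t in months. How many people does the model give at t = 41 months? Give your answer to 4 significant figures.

r = ln(3977/18620) / 30 ≈ -0.051457 per month
P(41) = 18620 · e^(-0.051457·41) = 18620 · 0.12127 ≈ 2258.05

≈ 2,258 people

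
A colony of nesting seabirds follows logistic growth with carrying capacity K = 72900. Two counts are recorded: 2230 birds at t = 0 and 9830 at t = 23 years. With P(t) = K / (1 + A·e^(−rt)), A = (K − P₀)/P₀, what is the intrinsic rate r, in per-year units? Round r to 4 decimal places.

r ≈ 0.0694 per year

A = (72900 − 2230)/2230 = 31.69058
9830 = 72900/(1 + 31.69058·e^(−r·23)) → e^(−23r) = (7.41607 − 1)/31.69058 = 0.20246
r = −ln(0.20246)/23 = 1.59721/23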